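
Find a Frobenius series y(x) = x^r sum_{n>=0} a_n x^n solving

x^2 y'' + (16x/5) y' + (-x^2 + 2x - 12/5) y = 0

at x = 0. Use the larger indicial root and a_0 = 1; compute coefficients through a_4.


Write in Frobenius form y'' + (p(x)/x) y' + (q(x)/x^2) y = 0:
  p(x) = 16/5,  q(x) = -x^2 + 2x - 12/5.
Indicial equation: r(r-1) + (16/5) r + (-12/5) = 0 -> roots r_1 = 4/5, r_2 = -3.
Take r = r_1 = 4/5. Let y(x) = x^r sum_{n>=0} a_n x^n with a_0 = 1.
Substitute y = x^r sum a_n x^n and match x^{r+n}. The recurrence is
  D(n) a_n + 2 a_{n-1} - 1 a_{n-2} = 0,  where D(n) = (r+n)(r+n-1) + (16/5)(r+n) + (-12/5).
  a_n = [-2 a_{n-1} + 1 a_{n-2}] / D(n).
Since the indicial polynomial factors as (r - r_1)(r - r_2), D(n) = (r_1 + n - r_1)(r_1 + n - r_2) = n(n + 19/5).
Evaluating step by step (a_0 = 1):
  n = 1: D(1) = 1(1 + 19/5) = 24/5; numerator = -2(1) = -2; a_1 = (-2)/(24/5) = -5/12
  n = 2: D(2) = 2(2 + 19/5) = 58/5; numerator = -2(-5/12) + 1(1) = 11/6; a_2 = (11/6)/(58/5) = 55/348
  n = 3: D(3) = 3(3 + 19/5) = 102/5; numerator = -2(55/348) + 1(-5/12) = -85/116; a_3 = (-85/116)/(102/5) = -25/696
  n = 4: D(4) = 4(4 + 19/5) = 156/5; numerator = -2(-25/696) + 1(55/348) = 20/87; a_4 = (20/87)/(156/5) = 25/3393

r = 4/5; a_0 = 1; a_1 = -5/12; a_2 = 55/348; a_3 = -25/696; a_4 = 25/3393


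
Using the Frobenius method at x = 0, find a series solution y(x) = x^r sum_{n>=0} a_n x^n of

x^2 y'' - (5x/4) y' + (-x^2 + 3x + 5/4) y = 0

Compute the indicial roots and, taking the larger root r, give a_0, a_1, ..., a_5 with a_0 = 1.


Write in Frobenius form y'' + (p(x)/x) y' + (q(x)/x^2) y = 0:
  p(x) = -5/4,  q(x) = -x^2 + 3x + 5/4.
Indicial equation: r(r-1) + (-5/4) r + (5/4) = 0 -> roots r_1 = 5/4, r_2 = 1.
Take r = r_1 = 5/4. Let y(x) = x^r sum_{n>=0} a_n x^n with a_0 = 1.
Substitute y = x^r sum a_n x^n and match x^{r+n}. The recurrence is
  D(n) a_n + 3 a_{n-1} - 1 a_{n-2} = 0,  where D(n) = (r+n)(r+n-1) + (-5/4)(r+n) + (5/4).
  a_n = [-3 a_{n-1} + 1 a_{n-2}] / D(n).
Since the indicial polynomial factors as (r - r_1)(r - r_2), D(n) = (r_1 + n - r_1)(r_1 + n - r_2) = n(n + 1/4).
Evaluating step by step (a_0 = 1):
  n = 1: D(1) = 1(1 + 1/4) = 5/4; numerator = -3(1) = -3; a_1 = (-3)/(5/4) = -12/5
  n = 2: D(2) = 2(2 + 1/4) = 9/2; numerator = -3(-12/5) + 1(1) = 41/5; a_2 = (41/5)/(9/2) = 82/45
  n = 3: D(3) = 3(3 + 1/4) = 39/4; numerator = -3(82/45) + 1(-12/5) = -118/15; a_3 = (-118/15)/(39/4) = -472/585
  n = 4: D(4) = 4(4 + 1/4) = 17; numerator = -3(-472/585) + 1(82/45) = 2482/585; a_4 = (2482/585)/(17) = 146/585
  n = 5: D(5) = 5(5 + 1/4) = 105/4; numerator = -3(146/585) + 1(-472/585) = -14/9; a_5 = (-14/9)/(105/4) = -8/135

r = 5/4; a_0 = 1; a_1 = -12/5; a_2 = 82/45; a_3 = -472/585; a_4 = 146/585; a_5 = -8/135


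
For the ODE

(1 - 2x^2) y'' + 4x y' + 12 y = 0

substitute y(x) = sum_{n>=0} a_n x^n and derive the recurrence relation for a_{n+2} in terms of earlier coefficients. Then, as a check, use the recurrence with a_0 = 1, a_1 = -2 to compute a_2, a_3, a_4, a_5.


Substitute y = sum_n a_n x^n.
(1 - 2 x^2) y'' contributes (n+2)(n+1) a_{n+2} - 2 n(n-1) a_n at x^n.
4 x y'(x) contributes 4 n a_n at x^n.
12 y(x) contributes 12 a_n at x^n.
Matching x^n: (n+2)(n+1) a_{n+2} + (-2 n(n-1) + 4 n + 12) a_n = 0.
Thus a_{n+2} = (2 n(n-1) - 4 n - 12) / ((n+1)(n+2)) * a_n.

Check with a_0 = 1, a_1 = -2 (apply the recurrence for n = 0, 1, 2, 3): a_0 = 1, a_1 = -2, a_2 = -6, a_3 = 16/3, a_4 = 8, a_5 = -16/5.

a_(n+2) = (2 n(n-1) - 4 n - 12) / ((n+1)(n+2)) * a_n; check: a_0 = 1, a_1 = -2, a_2 = -6, a_3 = 16/3, a_4 = 8, a_5 = -16/5


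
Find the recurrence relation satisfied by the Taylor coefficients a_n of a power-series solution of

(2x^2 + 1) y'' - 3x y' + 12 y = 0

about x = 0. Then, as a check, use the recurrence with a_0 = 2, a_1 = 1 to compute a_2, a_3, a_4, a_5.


Substitute y = sum_n a_n x^n.
(1 + 2 x^2) y'' contributes (n+2)(n+1) a_{n+2} + 2 n(n-1) a_n at x^n.
-3 x y'(x) contributes -3 n a_n at x^n.
12 y(x) contributes 12 a_n at x^n.
Matching x^n: (n+2)(n+1) a_{n+2} + (2 n(n-1) - 3 n + 12) a_n = 0.
Thus a_{n+2} = (-2 n(n-1) + 3 n - 12) / ((n+1)(n+2)) * a_n.

Check with a_0 = 2, a_1 = 1 (apply the recurrence for n = 0, 1, 2, 3): a_0 = 2, a_1 = 1, a_2 = -12, a_3 = -3/2, a_4 = 10, a_5 = 9/8.

a_(n+2) = (-2 n(n-1) + 3 n - 12) / ((n+1)(n+2)) * a_n; check: a_0 = 2, a_1 = 1, a_2 = -12, a_3 = -3/2, a_4 = 10, a_5 = 9/8


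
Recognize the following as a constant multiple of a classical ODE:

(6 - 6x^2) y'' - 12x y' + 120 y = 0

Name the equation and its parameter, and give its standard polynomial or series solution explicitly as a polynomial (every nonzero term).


All three coefficients share the factor 6; dividing through by 6 gives  (1 - x^2) y'' - 2x y' + 20 y = 0.
This matches the Legendre equation (1 - x^2) y'' - 2x y' + n(n+1) y = 0 (note the -2x y' term) with n(n+1) = 20, so n = 4; the polynomial solution is P_4(x).
With y = sum_k a_k x^k, matching x^k gives (k+2)(k+1) a_{k+2} = [k(k+1) - n(n+1)] a_k = (k - 4)(k + 5) a_k. The right side vanishes at k = 4, so the series with the parity of 4 terminates at degree 4.
Standard normalization (P_n(1) = 1): leading coefficient (2n)!/(2^n (n!)^2) = 40320/(16*576) = 35/8, so a_4 = 35/8. Work downward with a_k = (k+1)(k+2) a_{k+2} / ((k - 4)(k + 5)):
  a_2 = (3)(4)(35/8) / ((2 - 4)(2 + 5)) = (105/2)/(-14) = -15/4
  a_0 = (1)(2)(-15/4) / ((0 - 4)(0 + 5)) = (-15/2)/(-20) = 3/8
Hence P_4(x) = 35 x^4/8 - 15 x^2/4 + 3/8.

P_4(x); series = 35 x^4/8 - 15 x^2/4 + 3/8


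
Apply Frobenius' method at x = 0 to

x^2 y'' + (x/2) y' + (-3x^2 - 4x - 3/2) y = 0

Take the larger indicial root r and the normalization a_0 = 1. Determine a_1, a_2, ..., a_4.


Write in Frobenius form y'' + (p(x)/x) y' + (q(x)/x^2) y = 0:
  p(x) = 1/2,  q(x) = -3x^2 - 4x - 3/2.
Indicial equation: r(r-1) + (1/2) r + (-3/2) = 0 -> roots r_1 = 3/2, r_2 = -1.
Take r = r_1 = 3/2. Let y(x) = x^r sum_{n>=0} a_n x^n with a_0 = 1.
Substitute y = x^r sum a_n x^n and match x^{r+n}. The recurrence is
  D(n) a_n - 4 a_{n-1} - 3 a_{n-2} = 0,  where D(n) = (r+n)(r+n-1) + (1/2)(r+n) + (-3/2).
  a_n = [4 a_{n-1} + 3 a_{n-2}] / D(n).
Since the indicial polynomial factors as (r - r_1)(r - r_2), D(n) = (r_1 + n - r_1)(r_1 + n - r_2) = n(n + 5/2).
Evaluating step by step (a_0 = 1):
  n = 1: D(1) = 1(1 + 5/2) = 7/2; numerator = 4(1) = 4; a_1 = (4)/(7/2) = 8/7
  n = 2: D(2) = 2(2 + 5/2) = 9; numerator = 4(8/7) + 3(1) = 53/7; a_2 = (53/7)/(9) = 53/63
  n = 3: D(3) = 3(3 + 5/2) = 33/2; numerator = 4(53/63) + 3(8/7) = 428/63; a_3 = (428/63)/(33/2) = 856/2079
  n = 4: D(4) = 4(4 + 5/2) = 26; numerator = 4(856/2079) + 3(53/63) = 8671/2079; a_4 = (8671/2079)/(26) = 667/4158

r = 3/2; a_0 = 1; a_1 = 8/7; a_2 = 53/63; a_3 = 856/2079; a_4 = 667/4158


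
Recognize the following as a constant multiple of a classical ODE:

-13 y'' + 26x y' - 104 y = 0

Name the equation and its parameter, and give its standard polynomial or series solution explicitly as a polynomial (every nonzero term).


All three coefficients share the factor -13; dividing through by -13 gives  y'' - 2x y' + 8 y = 0.
This matches the Hermite equation y'' - 2x y' + 2n y = 0 with 2n = 8, so n = 4; the polynomial solution is H_4(x).
With y = sum_k a_k x^k, matching x^k gives (k+2)(k+1) a_{k+2} = 2(k - n) a_k = 2(k - 4) a_k. The right side vanishes at k = 4, so the series with the parity of 4 terminates at degree 4.
Standard normalization: leading coefficient of H_n is 2^n, so a_4 = 2^4 = 16. Work downward with a_k = (k+1)(k+2) a_{k+2} / (2(k - n)):
  a_2 = (3)(4)(16) / (2(2 - 4)) = 192/(-4) = -48
  a_0 = (1)(2)(-48) / (2(0 - 4)) = -96/(-8) = 12
Hence H_4(x) = 16 x^4 - 48 x^2 + 12.

H_4(x); series = 16 x^4 - 48 x^2 + 12


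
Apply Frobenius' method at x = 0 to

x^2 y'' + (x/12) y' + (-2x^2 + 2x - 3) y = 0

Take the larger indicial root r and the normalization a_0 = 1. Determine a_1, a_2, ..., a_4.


Write in Frobenius form y'' + (p(x)/x) y' + (q(x)/x^2) y = 0:
  p(x) = 1/12,  q(x) = -2x^2 + 2x - 3.
Indicial equation: r(r-1) + (1/12) r + (-3) = 0 -> roots r_1 = 9/4, r_2 = -4/3.
Take r = r_1 = 9/4. Let y(x) = x^r sum_{n>=0} a_n x^n with a_0 = 1.
Substitute y = x^r sum a_n x^n and match x^{r+n}. The recurrence is
  D(n) a_n + 2 a_{n-1} - 2 a_{n-2} = 0,  where D(n) = (r+n)(r+n-1) + (1/12)(r+n) + (-3).
  a_n = [-2 a_{n-1} + 2 a_{n-2}] / D(n).
Since the indicial polynomial factors as (r - r_1)(r - r_2), D(n) = (r_1 + n - r_1)(r_1 + n - r_2) = n(n + 43/12).
Evaluating step by step (a_0 = 1):
  n = 1: D(1) = 1(1 + 43/12) = 55/12; numerator = -2(1) = -2; a_1 = (-2)/(55/12) = -24/55
  n = 2: D(2) = 2(2 + 43/12) = 67/6; numerator = -2(-24/55) + 2(1) = 158/55; a_2 = (158/55)/(67/6) = 948/3685
  n = 3: D(3) = 3(3 + 43/12) = 79/4; numerator = -2(948/3685) + 2(-24/55) = -5112/3685; a_3 = (-5112/3685)/(79/4) = -20448/291115
  n = 4: D(4) = 4(4 + 43/12) = 91/3; numerator = -2(-20448/291115) + 2(948/3685) = 38136/58223; a_4 = (38136/58223)/(91/3) = 16344/756899

r = 9/4; a_0 = 1; a_1 = -24/55; a_2 = 948/3685; a_3 = -20448/291115; a_4 = 16344/756899


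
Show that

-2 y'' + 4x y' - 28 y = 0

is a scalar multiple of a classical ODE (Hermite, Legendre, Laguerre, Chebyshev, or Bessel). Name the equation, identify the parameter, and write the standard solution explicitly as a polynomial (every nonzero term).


All three coefficients share the factor -2; dividing through by -2 gives  y'' - 2x y' + 14 y = 0.
This matches the Hermite equation y'' - 2x y' + 2n y = 0 with 2n = 14, so n = 7; the polynomial solution is H_7(x).
With y = sum_k a_k x^k, matching x^k gives (k+2)(k+1) a_{k+2} = 2(k - n) a_k = 2(k - 7) a_k. The right side vanishes at k = 7, so the series with the parity of 7 terminates at degree 7.
Standard normalization: leading coefficient of H_n is 2^n, so a_7 = 2^7 = 128. Work downward with a_k = (k+1)(k+2) a_{k+2} / (2(k - n)):
  a_5 = (6)(7)(128) / (2(5 - 7)) = 5376/(-4) = -1344
  a_3 = (4)(5)(-1344) / (2(3 - 7)) = -26880/(-8) = 3360
  a_1 = (2)(3)(3360) / (2(1 - 7)) = 20160/(-12) = -1680
Hence H_7(x) = 128 x^7 - 1344 x^5 + 3360 x^3 - 1680 x.

H_7(x); series = 128 x^7 - 1344 x^5 + 3360 x^3 - 1680 x


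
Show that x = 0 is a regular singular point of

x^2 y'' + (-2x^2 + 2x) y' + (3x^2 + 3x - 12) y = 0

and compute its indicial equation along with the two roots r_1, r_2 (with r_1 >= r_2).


Divide by x^2 to reach normal form y'' + P_1(x) y' + P_2(x) y = 0 with P_1(x) = -2 + 2/x and P_2(x) = 3 + 3/x - 12/x^2.
x = 0 is a singular point because the y'-coefficient -2 + 2/x has a pole at x = 0 and the y-coefficient 3 + 3/x - 12/x^2 has a pole at x = 0.
It is a regular singular point because x P_1(x) = p(x) = 2 - 2x and x^2 P_2(x) = q(x) = 3x^2 + 3x - 12 are polynomials, hence analytic at x = 0.
p(0) = 2,  q(0) = -12.
Indicial equation: r(r-1) + p(0) r + q(0) = 0, i.e. r^2 + (p(0) - 1) r + q(0) = 0, i.e. r^2 + 1 r - 12 = 0.
Discriminant: (1)^2 - 4(-12) = 49, so r = (-1 ± 7)/2.
Solving: r_1 = 3, r_2 = -4.

indicial: r^2 + 1 r - 12 = 0; roots r_1 = 3, r_2 = -4


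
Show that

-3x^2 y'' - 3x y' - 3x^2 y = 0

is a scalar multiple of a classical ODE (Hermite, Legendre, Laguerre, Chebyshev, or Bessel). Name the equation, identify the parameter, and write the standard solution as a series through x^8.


All three coefficients share the factor -3; dividing through by -3 gives  x^2 y'' + x y' + x^2 y = 0.
This matches the Bessel equation x^2 y'' + x y' + (x^2 - nu^2) y = 0 with nu^2 = 0, so nu = 0; the solution bounded at x = 0 is J_0(x).
Frobenius at x = 0: indicial roots ±nu; for r = nu the recurrence k(k + 2nu) c_k = -c_{k-2} gives the standard series J_nu(x) = sum_{k>=0} (-1)^k / (k! (k+nu)!) (x/2)^(2k+nu). Evaluate the first 5 terms:
  k = 0: (-1)^0 / (0! * 0! * 2^0) x^0 = 1/(1*1*1) x^0 = (1) x^0
  k = 1: (-1)^1 / (1! * 1! * 2^2) x^2 = -1/(1*1*4) x^2 = (-1/4) x^2
  k = 2: (-1)^2 / (2! * 2! * 2^4) x^4 = 1/(2*2*16) x^4 = (1/64) x^4
  k = 3: (-1)^3 / (3! * 3! * 2^6) x^6 = -1/(6*6*64) x^6 = (-1/2304) x^6
  k = 4: (-1)^4 / (4! * 4! * 2^8) x^8 = 1/(24*24*256) x^8 = (1/147456) x^8
Hence J_0(x) = x^8/147456 - x^6/2304 + x^4/64 - x^2/4 + 1 + ....

J_0(x); series = x^8/147456 - x^6/2304 + x^4/64 - x^2/4 + 1


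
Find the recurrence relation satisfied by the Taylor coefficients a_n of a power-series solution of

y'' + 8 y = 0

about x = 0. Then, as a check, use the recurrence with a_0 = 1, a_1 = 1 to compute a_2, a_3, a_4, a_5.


Substitute y = sum_n a_n x^n into y'' + (const) y = 0.
y''(x) = sum_{n>=0} (n+2)(n+1) a_{n+2} x^n.
The ODE becomes sum_n [(n+2)(n+1) a_{n+2} + 8 a_n] x^n = 0.
Setting each coefficient to zero gives the recurrence:
  (n+2)(n+1) a_{n+2} + 8 a_n = 0,
  a_{n+2} = -8 / ((n+1)(n+2)) a_n.

Check with a_0 = 1, a_1 = 1 (apply the recurrence for n = 0, 1, 2, 3): a_0 = 1, a_1 = 1, a_2 = -4, a_3 = -4/3, a_4 = 8/3, a_5 = 8/15.

a_{n+2} = -8/((n+1)(n+2)) * a_n; check: a_0 = 1, a_1 = 1, a_2 = -4, a_3 = -4/3, a_4 = 8/3, a_5 = 8/15


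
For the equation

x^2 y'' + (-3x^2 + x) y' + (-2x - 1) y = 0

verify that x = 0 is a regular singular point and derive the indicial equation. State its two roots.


Divide by x^2 to reach normal form y'' + P_1(x) y' + P_2(x) y = 0 with P_1(x) = -3 + 1/x and P_2(x) = -2/x - 1/x^2.
x = 0 is a singular point because the y'-coefficient -3 + 1/x has a pole at x = 0 and the y-coefficient -2/x - 1/x^2 has a pole at x = 0.
It is a regular singular point because x P_1(x) = p(x) = 1 - 3x and x^2 P_2(x) = q(x) = -2x - 1 are polynomials, hence analytic at x = 0.
p(0) = 1,  q(0) = -1.
Indicial equation: r(r-1) + p(0) r + q(0) = 0, i.e. r^2 + (p(0) - 1) r + q(0) = 0, i.e. r^2 - 1 = 0.
Discriminant: (0)^2 - 4(-1) = 4, so r = (0 ± 2)/2.
Solving: r_1 = 1, r_2 = -1.

indicial: r^2 - 1 = 0; roots r_1 = 1, r_2 = -1


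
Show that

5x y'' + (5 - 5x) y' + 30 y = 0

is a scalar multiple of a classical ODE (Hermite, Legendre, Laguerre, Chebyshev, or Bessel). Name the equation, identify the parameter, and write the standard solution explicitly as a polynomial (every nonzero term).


All three coefficients share the factor 5; dividing through by 5 gives  x y'' + (1 - x) y' + 6 y = 0.
This matches the Laguerre equation x y'' + (1 - x) y' + n y = 0 with n = 6; the polynomial solution is L_6(x).
With y = sum_k a_k x^k, matching x^k gives (k+1)k a_{k+1} + (k+1) a_{k+1} - k a_k + n a_k = 0, i.e. (k+1)^2 a_{k+1} = (k - n) a_k = (k - 6) a_k. The right side vanishes at k = 6, so the series terminates at degree 6.
Standard normalization L_n(0) = 1 gives a_0 = 1. Work upward with a_{k+1} = (k - 6) a_k / (k+1)^2:
  a_1 = (0 - 6)(1) / 1^2 = -6/1 = -6
  a_2 = (1 - 6)(-6) / 2^2 = 30/4 = 15/2
  a_3 = (2 - 6)(15/2) / 3^2 = -30/9 = -10/3
  a_4 = (3 - 6)(-10/3) / 4^2 = 10/16 = 5/8
  a_5 = (4 - 6)(5/8) / 5^2 = (-5/4)/25 = -1/20
  a_6 = (5 - 6)(-1/20) / 6^2 = (1/20)/36 = 1/720
Hence L_6(x) = x^6/720 - x^5/20 + 5 x^4/8 - 10 x^3/3 + 15 x^2/2 - 6 x + 1.

L_6(x); series = x^6/720 - x^5/20 + 5 x^4/8 - 10 x^3/3 + 15 x^2/2 - 6 x + 1


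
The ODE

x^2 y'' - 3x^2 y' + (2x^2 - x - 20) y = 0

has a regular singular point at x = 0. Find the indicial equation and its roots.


Divide by x^2 to reach normal form y'' + P_1(x) y' + P_2(x) y = 0 with P_1(x) = -3 and P_2(x) = 2 - 1/x - 20/x^2.
x = 0 is a singular point because the y-coefficient 2 - 1/x - 20/x^2 has a pole at x = 0.
It is a regular singular point because x P_1(x) = p(x) = -3x and x^2 P_2(x) = q(x) = 2x^2 - x - 20 are polynomials, hence analytic at x = 0.
p(0) = 0,  q(0) = -20.
Indicial equation: r(r-1) + p(0) r + q(0) = 0, i.e. r^2 + (p(0) - 1) r + q(0) = 0, i.e. r^2 - 1 r - 20 = 0.
Discriminant: (-1)^2 - 4(-20) = 81, so r = (1 ± 9)/2.
Solving: r_1 = 5, r_2 = -4.

indicial: r^2 - 1 r - 20 = 0; roots r_1 = 5, r_2 = -4


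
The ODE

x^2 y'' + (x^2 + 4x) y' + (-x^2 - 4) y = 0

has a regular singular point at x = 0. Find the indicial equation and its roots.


Divide by x^2 to reach normal form y'' + P_1(x) y' + P_2(x) y = 0 with P_1(x) = 1 + 4/x and P_2(x) = -1 - 4/x^2.
x = 0 is a singular point because the y'-coefficient 1 + 4/x has a pole at x = 0 and the y-coefficient -1 - 4/x^2 has a pole at x = 0.
It is a regular singular point because x P_1(x) = p(x) = x + 4 and x^2 P_2(x) = q(x) = -x^2 - 4 are polynomials, hence analytic at x = 0.
p(0) = 4,  q(0) = -4.
Indicial equation: r(r-1) + p(0) r + q(0) = 0, i.e. r^2 + (p(0) - 1) r + q(0) = 0, i.e. r^2 + 3 r - 4 = 0.
Discriminant: (3)^2 - 4(-4) = 25, so r = (-3 ± 5)/2.
Solving: r_1 = 1, r_2 = -4.

indicial: r^2 + 3 r - 4 = 0; roots r_1 = 1, r_2 = -4


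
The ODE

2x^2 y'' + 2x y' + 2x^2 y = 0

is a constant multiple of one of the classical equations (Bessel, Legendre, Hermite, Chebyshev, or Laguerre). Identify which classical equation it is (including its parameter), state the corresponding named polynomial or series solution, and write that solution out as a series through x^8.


All three coefficients share the factor 2; dividing through by 2 gives  x^2 y'' + x y' + x^2 y = 0.
This matches the Bessel equation x^2 y'' + x y' + (x^2 - nu^2) y = 0 with nu^2 = 0, so nu = 0; the solution bounded at x = 0 is J_0(x).
Frobenius at x = 0: indicial roots ±nu; for r = nu the recurrence k(k + 2nu) c_k = -c_{k-2} gives the standard series J_nu(x) = sum_{k>=0} (-1)^k / (k! (k+nu)!) (x/2)^(2k+nu). Evaluate the first 5 terms:
  k = 0: (-1)^0 / (0! * 0! * 2^0) x^0 = 1/(1*1*1) x^0 = (1) x^0
  k = 1: (-1)^1 / (1! * 1! * 2^2) x^2 = -1/(1*1*4) x^2 = (-1/4) x^2
  k = 2: (-1)^2 / (2! * 2! * 2^4) x^4 = 1/(2*2*16) x^4 = (1/64) x^4
  k = 3: (-1)^3 / (3! * 3! * 2^6) x^6 = -1/(6*6*64) x^6 = (-1/2304) x^6
  k = 4: (-1)^4 / (4! * 4! * 2^8) x^8 = 1/(24*24*256) x^8 = (1/147456) x^8
Hence J_0(x) = x^8/147456 - x^6/2304 + x^4/64 - x^2/4 + 1 + ....

J_0(x); series = x^8/147456 - x^6/2304 + x^4/64 - x^2/4 + 1


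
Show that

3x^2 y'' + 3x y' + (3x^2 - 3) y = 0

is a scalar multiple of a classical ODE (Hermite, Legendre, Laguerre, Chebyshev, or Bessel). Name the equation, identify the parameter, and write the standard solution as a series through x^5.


All three coefficients share the factor 3; dividing through by 3 gives  x^2 y'' + x y' + (x^2 - 1) y = 0.
This matches the Bessel equation x^2 y'' + x y' + (x^2 - nu^2) y = 0 with nu^2 = 1, so nu = 1; the solution bounded at x = 0 is J_1(x).
Frobenius at x = 0: indicial roots ±nu; for r = nu the recurrence k(k + 2nu) c_k = -c_{k-2} gives the standard series J_nu(x) = sum_{k>=0} (-1)^k / (k! (k+nu)!) (x/2)^(2k+nu). Evaluate the first 3 terms:
  k = 0: (-1)^0 / (0! * 1! * 2^1) x^1 = 1/(1*1*2) x^1 = (1/2) x^1
  k = 1: (-1)^1 / (1! * 2! * 2^3) x^3 = -1/(1*2*8) x^3 = (-1/16) x^3
  k = 2: (-1)^2 / (2! * 3! * 2^5) x^5 = 1/(2*6*32) x^5 = (1/384) x^5
Hence J_1(x) = x^5/384 - x^3/16 + x/2 + ....

J_1(x); series = x^5/384 - x^3/16 + x/2


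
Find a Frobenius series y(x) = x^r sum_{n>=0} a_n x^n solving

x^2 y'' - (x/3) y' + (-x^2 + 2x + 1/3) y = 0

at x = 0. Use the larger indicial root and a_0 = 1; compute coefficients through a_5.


Write in Frobenius form y'' + (p(x)/x) y' + (q(x)/x^2) y = 0:
  p(x) = -1/3,  q(x) = -x^2 + 2x + 1/3.
Indicial equation: r(r-1) + (-1/3) r + (1/3) = 0 -> roots r_1 = 1, r_2 = 1/3.
Take r = r_1 = 1. Let y(x) = x^r sum_{n>=0} a_n x^n with a_0 = 1.
Substitute y = x^r sum a_n x^n and match x^{r+n}. The recurrence is
  D(n) a_n + 2 a_{n-1} - 1 a_{n-2} = 0,  where D(n) = (r+n)(r+n-1) + (-1/3)(r+n) + (1/3).
  a_n = [-2 a_{n-1} + 1 a_{n-2}] / D(n).
Since the indicial polynomial factors as (r - r_1)(r - r_2), D(n) = (r_1 + n - r_1)(r_1 + n - r_2) = n(n + 2/3).
Evaluating step by step (a_0 = 1):
  n = 1: D(1) = 1(1 + 2/3) = 5/3; numerator = -2(1) = -2; a_1 = (-2)/(5/3) = -6/5
  n = 2: D(2) = 2(2 + 2/3) = 16/3; numerator = -2(-6/5) + 1(1) = 17/5; a_2 = (17/5)/(16/3) = 51/80
  n = 3: D(3) = 3(3 + 2/3) = 11; numerator = -2(51/80) + 1(-6/5) = -99/40; a_3 = (-99/40)/(11) = -9/40
  n = 4: D(4) = 4(4 + 2/3) = 56/3; numerator = -2(-9/40) + 1(51/80) = 87/80; a_4 = (87/80)/(56/3) = 261/4480
  n = 5: D(5) = 5(5 + 2/3) = 85/3; numerator = -2(261/4480) + 1(-9/40) = -153/448; a_5 = (-153/448)/(85/3) = -27/2240

r = 1; a_0 = 1; a_1 = -6/5; a_2 = 51/80; a_3 = -9/40; a_4 = 261/4480; a_5 = -27/2240


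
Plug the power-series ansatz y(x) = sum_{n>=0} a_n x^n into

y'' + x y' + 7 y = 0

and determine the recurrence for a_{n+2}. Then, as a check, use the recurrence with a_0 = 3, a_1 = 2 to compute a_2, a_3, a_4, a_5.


Substitute y = sum_n a_n x^n.
y''(x) has coefficient (n+2)(n+1) a_{n+2} at x^n;
x y'(x) has coefficient n a_n at x^n (shift);
7 y(x) has coefficient 7 a_n at x^n.
Matching x^n: (n+2)(n+1) a_{n+2} + (n + 7) a_n = 0.
Thus a_{n+2} = (-n - 7) / ((n+1)(n+2)) * a_n.

Check with a_0 = 3, a_1 = 2 (apply the recurrence for n = 0, 1, 2, 3): a_0 = 3, a_1 = 2, a_2 = -21/2, a_3 = -8/3, a_4 = 63/8, a_5 = 4/3.

a_(n+2) = (-n - 7) / ((n+1)(n+2)) * a_n; check: a_0 = 3, a_1 = 2, a_2 = -21/2, a_3 = -8/3, a_4 = 63/8, a_5 = 4/3


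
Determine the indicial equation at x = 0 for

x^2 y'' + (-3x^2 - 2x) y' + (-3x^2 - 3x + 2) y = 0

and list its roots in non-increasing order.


Divide by x^2 to reach normal form y'' + P_1(x) y' + P_2(x) y = 0 with P_1(x) = -3 - 2/x and P_2(x) = -3 - 3/x + 2/x^2.
x = 0 is a singular point because the y'-coefficient -3 - 2/x has a pole at x = 0 and the y-coefficient -3 - 3/x + 2/x^2 has a pole at x = 0.
It is a regular singular point because x P_1(x) = p(x) = -3x - 2 and x^2 P_2(x) = q(x) = -3x^2 - 3x + 2 are polynomials, hence analytic at x = 0.
p(0) = -2,  q(0) = 2.
Indicial equation: r(r-1) + p(0) r + q(0) = 0, i.e. r^2 + (p(0) - 1) r + q(0) = 0, i.e. r^2 - 3 r + 2 = 0.
Discriminant: (-3)^2 - 4(2) = 1, so r = (3 ± 1)/2.
Solving: r_1 = 2, r_2 = 1.

indicial: r^2 - 3 r + 2 = 0; roots r_1 = 2, r_2 = 1


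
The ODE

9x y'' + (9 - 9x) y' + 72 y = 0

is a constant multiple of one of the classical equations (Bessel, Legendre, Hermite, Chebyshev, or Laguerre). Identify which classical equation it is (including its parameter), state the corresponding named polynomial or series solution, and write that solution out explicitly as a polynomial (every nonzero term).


All three coefficients share the factor 9; dividing through by 9 gives  x y'' + (1 - x) y' + 8 y = 0.
This matches the Laguerre equation x y'' + (1 - x) y' + n y = 0 with n = 8; the polynomial solution is L_8(x).
With y = sum_k a_k x^k, matching x^k gives (k+1)k a_{k+1} + (k+1) a_{k+1} - k a_k + n a_k = 0, i.e. (k+1)^2 a_{k+1} = (k - n) a_k = (k - 8) a_k. The right side vanishes at k = 8, so the series terminates at degree 8.
Standard normalization L_n(0) = 1 gives a_0 = 1. Work upward with a_{k+1} = (k - 8) a_k / (k+1)^2:
  a_1 = (0 - 8)(1) / 1^2 = -8/1 = -8
  a_2 = (1 - 8)(-8) / 2^2 = 56/4 = 14
  a_3 = (2 - 8)(14) / 3^2 = -84/9 = -28/3
  a_4 = (3 - 8)(-28/3) / 4^2 = (140/3)/16 = 35/12
  a_5 = (4 - 8)(35/12) / 5^2 = (-35/3)/25 = -7/15
  a_6 = (5 - 8)(-7/15) / 6^2 = (7/5)/36 = 7/180
  a_7 = (6 - 8)(7/180) / 7^2 = (-7/90)/49 = -1/630
  a_8 = (7 - 8)(-1/630) / 8^2 = (1/630)/64 = 1/40320
Hence L_8(x) = x^8/40320 - x^7/630 + 7 x^6/180 - 7 x^5/15 + 35 x^4/12 - 28 x^3/3 + 14 x^2 - 8 x + 1.

L_8(x); series = x^8/40320 - x^7/630 + 7 x^6/180 - 7 x^5/15 + 35 x^4/12 - 28 x^3/3 + 14 x^2 - 8 x + 1


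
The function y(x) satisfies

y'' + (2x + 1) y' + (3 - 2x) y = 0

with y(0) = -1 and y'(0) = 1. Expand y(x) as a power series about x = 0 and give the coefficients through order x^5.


Ansatz: y(x) = sum_{n>=0} a_n x^n, so y'(x) = sum_{n>=1} n a_n x^(n-1) and y''(x) = sum_{n>=2} n(n-1) a_n x^(n-2).
Substitute into P(x) y'' + Q(x) y' + R(x) y = 0 with P(x) = 1, Q(x) = 2x + 1, R(x) = 3 - 2x, and match powers of x.
Initial conditions: a_0 = -1, a_1 = 1.
Setting the coefficient of each power of x to zero and solving order by order (substituting the coefficients already found):
  x^0: 2 a_2 + a_1 + 3 a_0 = 0  ->  2 a_2 = -a_1 - 3 a_0 = 2  ->  a_2 = 1
  x^1: 6 a_3 + 2 a_2 + 5 a_1 - 2 a_0 = 0  ->  6 a_3 = -2 a_2 - 5 a_1 + 2 a_0 = -9  ->  a_3 = -3/2
  x^2: 12 a_4 + 3 a_3 + 7 a_2 - 2 a_1 = 0  ->  12 a_4 = -3 a_3 - 7 a_2 + 2 a_1 = -1/2  ->  a_4 = -1/24
  x^3: 20 a_5 + 4 a_4 + 9 a_3 - 2 a_2 = 0  ->  20 a_5 = -4 a_4 - 9 a_3 + 2 a_2 = 47/3  ->  a_5 = 47/60
Truncated series: y(x) = -1 + x + x^2 - (3/2) x^3 - (1/24) x^4 + (47/60) x^5 + O(x^6).

a_0 = -1; a_1 = 1; a_2 = 1; a_3 = -3/2; a_4 = -1/24; a_5 = 47/60


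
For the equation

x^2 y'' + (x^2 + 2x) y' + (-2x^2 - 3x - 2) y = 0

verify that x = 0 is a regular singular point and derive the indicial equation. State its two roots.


Divide by x^2 to reach normal form y'' + P_1(x) y' + P_2(x) y = 0 with P_1(x) = 1 + 2/x and P_2(x) = -2 - 3/x - 2/x^2.
x = 0 is a singular point because the y'-coefficient 1 + 2/x has a pole at x = 0 and the y-coefficient -2 - 3/x - 2/x^2 has a pole at x = 0.
It is a regular singular point because x P_1(x) = p(x) = x + 2 and x^2 P_2(x) = q(x) = -2x^2 - 3x - 2 are polynomials, hence analytic at x = 0.
p(0) = 2,  q(0) = -2.
Indicial equation: r(r-1) + p(0) r + q(0) = 0, i.e. r^2 + (p(0) - 1) r + q(0) = 0, i.e. r^2 + 1 r - 2 = 0.
Discriminant: (1)^2 - 4(-2) = 9, so r = (-1 ± 3)/2.
Solving: r_1 = 1, r_2 = -2.

indicial: r^2 + 1 r - 2 = 0; roots r_1 = 1, r_2 = -2


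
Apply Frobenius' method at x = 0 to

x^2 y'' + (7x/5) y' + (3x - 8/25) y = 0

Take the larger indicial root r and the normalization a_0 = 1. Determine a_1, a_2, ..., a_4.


Write in Frobenius form y'' + (p(x)/x) y' + (q(x)/x^2) y = 0:
  p(x) = 7/5,  q(x) = 3x - 8/25.
Indicial equation: r(r-1) + (7/5) r + (-8/25) = 0 -> roots r_1 = 2/5, r_2 = -4/5.
Take r = r_1 = 2/5. Let y(x) = x^r sum_{n>=0} a_n x^n with a_0 = 1.
Substitute y = x^r sum a_n x^n and match x^{r+n}. The recurrence is
  D(n) a_n + 3 a_{n-1} = 0,  where D(n) = (r+n)(r+n-1) + (7/5)(r+n) + (-8/25).
  a_n = -3 / D(n) * a_{n-1}.
Since the indicial polynomial factors as (r - r_1)(r - r_2), D(n) = (r_1 + n - r_1)(r_1 + n - r_2) = n(n + 6/5).
Evaluating step by step (a_0 = 1):
  n = 1: D(1) = 1(1 + 6/5) = 11/5; numerator = -3(1) = -3; a_1 = (-3)/(11/5) = -15/11
  n = 2: D(2) = 2(2 + 6/5) = 32/5; numerator = -3(-15/11) = 45/11; a_2 = (45/11)/(32/5) = 225/352
  n = 3: D(3) = 3(3 + 6/5) = 63/5; numerator = -3(225/352) = -675/352; a_3 = (-675/352)/(63/5) = -375/2464
  n = 4: D(4) = 4(4 + 6/5) = 104/5; numerator = -3(-375/2464) = 1125/2464; a_4 = (1125/2464)/(104/5) = 5625/256256

r = 2/5; a_0 = 1; a_1 = -15/11; a_2 = 225/352; a_3 = -375/2464; a_4 = 5625/256256


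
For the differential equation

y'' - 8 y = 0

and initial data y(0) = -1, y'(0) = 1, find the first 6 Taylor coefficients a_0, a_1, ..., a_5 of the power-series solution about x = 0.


Ansatz: y(x) = sum_{n>=0} a_n x^n, so y'(x) = sum_{n>=1} n a_n x^(n-1) and y''(x) = sum_{n>=2} n(n-1) a_n x^(n-2).
Substitute into P(x) y'' + Q(x) y' + R(x) y = 0 with P(x) = 1, Q(x) = 0, R(x) = -8, and match powers of x.
Initial conditions: a_0 = -1, a_1 = 1.
Setting the coefficient of each power of x to zero and solving order by order (substituting the coefficients already found):
  x^0: 2 a_2 - 8 a_0 = 0  ->  2 a_2 = 8 a_0 = -8  ->  a_2 = -4
  x^1: 6 a_3 - 8 a_1 = 0  ->  6 a_3 = 8 a_1 = 8  ->  a_3 = 4/3
  x^2: 12 a_4 - 8 a_2 = 0  ->  12 a_4 = 8 a_2 = -32  ->  a_4 = -8/3
  x^3: 20 a_5 - 8 a_3 = 0  ->  20 a_5 = 8 a_3 = 32/3  ->  a_5 = 8/15
Truncated series: y(x) = -1 + x - 4 x^2 + (4/3) x^3 - (8/3) x^4 + (8/15) x^5 + O(x^6).

a_0 = -1; a_1 = 1; a_2 = -4; a_3 = 4/3; a_4 = -8/3; a_5 = 8/15


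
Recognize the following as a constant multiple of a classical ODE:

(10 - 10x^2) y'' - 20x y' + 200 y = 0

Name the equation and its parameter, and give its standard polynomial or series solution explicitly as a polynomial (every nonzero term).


All three coefficients share the factor 10; dividing through by 10 gives  (1 - x^2) y'' - 2x y' + 20 y = 0.
This matches the Legendre equation (1 - x^2) y'' - 2x y' + n(n+1) y = 0 (note the -2x y' term) with n(n+1) = 20, so n = 4; the polynomial solution is P_4(x).
With y = sum_k a_k x^k, matching x^k gives (k+2)(k+1) a_{k+2} = [k(k+1) - n(n+1)] a_k = (k - 4)(k + 5) a_k. The right side vanishes at k = 4, so the series with the parity of 4 terminates at degree 4.
Standard normalization (P_n(1) = 1): leading coefficient (2n)!/(2^n (n!)^2) = 40320/(16*576) = 35/8, so a_4 = 35/8. Work downward with a_k = (k+1)(k+2) a_{k+2} / ((k - 4)(k + 5)):
  a_2 = (3)(4)(35/8) / ((2 - 4)(2 + 5)) = (105/2)/(-14) = -15/4
  a_0 = (1)(2)(-15/4) / ((0 - 4)(0 + 5)) = (-15/2)/(-20) = 3/8
Hence P_4(x) = 35 x^4/8 - 15 x^2/4 + 3/8.

P_4(x); series = 35 x^4/8 - 15 x^2/4 + 3/8


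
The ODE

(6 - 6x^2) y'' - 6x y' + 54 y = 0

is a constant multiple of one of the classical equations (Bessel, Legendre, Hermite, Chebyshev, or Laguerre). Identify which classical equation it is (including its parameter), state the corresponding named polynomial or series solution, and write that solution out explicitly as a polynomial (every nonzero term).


All three coefficients share the factor 6; dividing through by 6 gives  (1 - x^2) y'' - x y' + 9 y = 0.
This matches the Chebyshev equation (1 - x^2) y'' - x y' + n^2 y = 0 (note the -x y' term, not -2x y') with n^2 = 9, so n = 3; the polynomial solution is T_3(x).
With y = sum_k a_k x^k, matching x^k gives (k+2)(k+1) a_{k+2} = (k^2 - n^2) a_k = (k - 3)(k + 3) a_k. The right side vanishes at k = 3, so the series with the parity of 3 terminates at degree 3.
Standard normalization: leading coefficient of T_n is 2^(n-1), so a_3 = 2^2 = 4. Work downward with a_k = (k+1)(k+2) a_{k+2} / ((k - 3)(k + 3)):
  a_1 = (2)(3)(4) / ((1 - 3)(1 + 3)) = 24/(-8) = -3
Hence T_3(x) = 4 x^3 - 3 x.

T_3(x); series = 4 x^3 - 3 x


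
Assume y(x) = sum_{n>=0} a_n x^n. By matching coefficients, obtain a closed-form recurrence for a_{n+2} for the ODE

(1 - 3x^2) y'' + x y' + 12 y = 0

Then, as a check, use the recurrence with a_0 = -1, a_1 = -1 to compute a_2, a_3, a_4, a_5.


Substitute y = sum_n a_n x^n.
(1 - 3 x^2) y'' contributes (n+2)(n+1) a_{n+2} - 3 n(n-1) a_n at x^n.
x y'(x) contributes n a_n at x^n.
12 y(x) contributes 12 a_n at x^n.
Matching x^n: (n+2)(n+1) a_{n+2} + (-3 n(n-1) + n + 12) a_n = 0.
Thus a_{n+2} = (3 n(n-1) - n - 12) / ((n+1)(n+2)) * a_n.

Check with a_0 = -1, a_1 = -1 (apply the recurrence for n = 0, 1, 2, 3): a_0 = -1, a_1 = -1, a_2 = 6, a_3 = 13/6, a_4 = -4, a_5 = 13/40.

a_(n+2) = (3 n(n-1) - n - 12) / ((n+1)(n+2)) * a_n; check: a_0 = -1, a_1 = -1, a_2 = 6, a_3 = 13/6, a_4 = -4, a_5 = 13/40


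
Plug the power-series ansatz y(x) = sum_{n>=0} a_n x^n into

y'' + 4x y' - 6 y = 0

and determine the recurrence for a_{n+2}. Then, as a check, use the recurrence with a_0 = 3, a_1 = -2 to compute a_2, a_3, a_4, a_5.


Substitute y = sum_n a_n x^n.
y''(x) has coefficient (n+2)(n+1) a_{n+2} at x^n;
4 x y'(x) has coefficient 4 n a_n at x^n (shift);
-6 y(x) has coefficient -6 a_n at x^n.
Matching x^n: (n+2)(n+1) a_{n+2} + (4n - 6) a_n = 0.
Thus a_{n+2} = (-4n + 6) / ((n+1)(n+2)) * a_n.

Check with a_0 = 3, a_1 = -2 (apply the recurrence for n = 0, 1, 2, 3): a_0 = 3, a_1 = -2, a_2 = 9, a_3 = -2/3, a_4 = -3/2, a_5 = 1/5.

a_(n+2) = (-4n + 6) / ((n+1)(n+2)) * a_n; check: a_0 = 3, a_1 = -2, a_2 = 9, a_3 = -2/3, a_4 = -3/2, a_5 = 1/5


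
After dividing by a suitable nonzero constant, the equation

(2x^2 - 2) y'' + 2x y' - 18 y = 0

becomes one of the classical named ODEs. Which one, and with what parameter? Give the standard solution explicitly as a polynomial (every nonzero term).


All three coefficients share the factor -2; dividing through by -2 gives  (1 - x^2) y'' - x y' + 9 y = 0.
This matches the Chebyshev equation (1 - x^2) y'' - x y' + n^2 y = 0 (note the -x y' term, not -2x y') with n^2 = 9, so n = 3; the polynomial solution is T_3(x).
With y = sum_k a_k x^k, matching x^k gives (k+2)(k+1) a_{k+2} = (k^2 - n^2) a_k = (k - 3)(k + 3) a_k. The right side vanishes at k = 3, so the series with the parity of 3 terminates at degree 3.
Standard normalization: leading coefficient of T_n is 2^(n-1), so a_3 = 2^2 = 4. Work downward with a_k = (k+1)(k+2) a_{k+2} / ((k - 3)(k + 3)):
  a_1 = (2)(3)(4) / ((1 - 3)(1 + 3)) = 24/(-8) = -3
Hence T_3(x) = 4 x^3 - 3 x.

T_3(x); series = 4 x^3 - 3 x


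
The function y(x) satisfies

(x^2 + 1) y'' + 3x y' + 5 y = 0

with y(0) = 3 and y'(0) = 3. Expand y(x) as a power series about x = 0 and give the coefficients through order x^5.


Ansatz: y(x) = sum_{n>=0} a_n x^n, so y'(x) = sum_{n>=1} n a_n x^(n-1) and y''(x) = sum_{n>=2} n(n-1) a_n x^(n-2).
Substitute into P(x) y'' + Q(x) y' + R(x) y = 0 with P(x) = x^2 + 1, Q(x) = 3x, R(x) = 5, and match powers of x.
Initial conditions: a_0 = 3, a_1 = 3.
Setting the coefficient of each power of x to zero and solving order by order (substituting the coefficients already found):
  x^0: 2 a_2 + 5 a_0 = 0  ->  2 a_2 = -5 a_0 = -15  ->  a_2 = -15/2
  x^1: 6 a_3 + 8 a_1 = 0  ->  6 a_3 = -8 a_1 = -24  ->  a_3 = -4
  x^2: 12 a_4 + 13 a_2 = 0  ->  12 a_4 = -13 a_2 = 195/2  ->  a_4 = 65/8
  x^3: 20 a_5 + 20 a_3 = 0  ->  20 a_5 = -20 a_3 = 80  ->  a_5 = 4
Truncated series: y(x) = 3 + 3 x - (15/2) x^2 - 4 x^3 + (65/8) x^4 + 4 x^5 + O(x^6).

a_0 = 3; a_1 = 3; a_2 = -15/2; a_3 = -4; a_4 = 65/8; a_5 = 4


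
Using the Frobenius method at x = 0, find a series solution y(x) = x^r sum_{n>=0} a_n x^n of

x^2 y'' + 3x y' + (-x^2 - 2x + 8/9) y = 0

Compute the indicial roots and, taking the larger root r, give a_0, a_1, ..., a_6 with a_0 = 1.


Write in Frobenius form y'' + (p(x)/x) y' + (q(x)/x^2) y = 0:
  p(x) = 3,  q(x) = -x^2 - 2x + 8/9.
Indicial equation: r(r-1) + (3) r + (8/9) = 0 -> roots r_1 = -2/3, r_2 = -4/3.
Take r = r_1 = -2/3. Let y(x) = x^r sum_{n>=0} a_n x^n with a_0 = 1.
Substitute y = x^r sum a_n x^n and match x^{r+n}. The recurrence is
  D(n) a_n - 2 a_{n-1} - 1 a_{n-2} = 0,  where D(n) = (r+n)(r+n-1) + (3)(r+n) + (8/9).
  a_n = [2 a_{n-1} + 1 a_{n-2}] / D(n).
Since the indicial polynomial factors as (r - r_1)(r - r_2), D(n) = (r_1 + n - r_1)(r_1 + n - r_2) = n(n + 2/3).
Evaluating step by step (a_0 = 1):
  n = 1: D(1) = 1(1 + 2/3) = 5/3; numerator = 2(1) = 2; a_1 = (2)/(5/3) = 6/5
  n = 2: D(2) = 2(2 + 2/3) = 16/3; numerator = 2(6/5) + 1(1) = 17/5; a_2 = (17/5)/(16/3) = 51/80
  n = 3: D(3) = 3(3 + 2/3) = 11; numerator = 2(51/80) + 1(6/5) = 99/40; a_3 = (99/40)/(11) = 9/40
  n = 4: D(4) = 4(4 + 2/3) = 56/3; numerator = 2(9/40) + 1(51/80) = 87/80; a_4 = (87/80)/(56/3) = 261/4480
  n = 5: D(5) = 5(5 + 2/3) = 85/3; numerator = 2(261/4480) + 1(9/40) = 153/448; a_5 = (153/448)/(85/3) = 27/2240
  n = 6: D(6) = 6(6 + 2/3) = 40; numerator = 2(27/2240) + 1(261/4480) = 369/4480; a_6 = (369/4480)/(40) = 369/179200

r = -2/3; a_0 = 1; a_1 = 6/5; a_2 = 51/80; a_3 = 9/40; a_4 = 261/4480; a_5 = 27/2240; a_6 = 369/179200


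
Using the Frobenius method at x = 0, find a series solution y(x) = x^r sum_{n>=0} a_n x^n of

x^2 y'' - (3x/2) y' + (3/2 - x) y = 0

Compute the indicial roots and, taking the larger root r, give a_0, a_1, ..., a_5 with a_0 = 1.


Write in Frobenius form y'' + (p(x)/x) y' + (q(x)/x^2) y = 0:
  p(x) = -3/2,  q(x) = 3/2 - x.
Indicial equation: r(r-1) + (-3/2) r + (3/2) = 0 -> roots r_1 = 3/2, r_2 = 1.
Take r = r_1 = 3/2. Let y(x) = x^r sum_{n>=0} a_n x^n with a_0 = 1.
Substitute y = x^r sum a_n x^n and match x^{r+n}. The recurrence is
  D(n) a_n - 1 a_{n-1} = 0,  where D(n) = (r+n)(r+n-1) + (-3/2)(r+n) + (3/2).
  a_n = 1 / D(n) * a_{n-1}.
Since the indicial polynomial factors as (r - r_1)(r - r_2), D(n) = (r_1 + n - r_1)(r_1 + n - r_2) = n(n + 1/2).
Evaluating step by step (a_0 = 1):
  n = 1: D(1) = 1(1 + 1/2) = 3/2; numerator = 1(1) = 1; a_1 = (1)/(3/2) = 2/3
  n = 2: D(2) = 2(2 + 1/2) = 5; numerator = 1(2/3) = 2/3; a_2 = (2/3)/(5) = 2/15
  n = 3: D(3) = 3(3 + 1/2) = 21/2; numerator = 1(2/15) = 2/15; a_3 = (2/15)/(21/2) = 4/315
  n = 4: D(4) = 4(4 + 1/2) = 18; numerator = 1(4/315) = 4/315; a_4 = (4/315)/(18) = 2/2835
  n = 5: D(5) = 5(5 + 1/2) = 55/2; numerator = 1(2/2835) = 2/2835; a_5 = (2/2835)/(55/2) = 4/155925

r = 3/2; a_0 = 1; a_1 = 2/3; a_2 = 2/15; a_3 = 4/315; a_4 = 2/2835; a_5 = 4/155925


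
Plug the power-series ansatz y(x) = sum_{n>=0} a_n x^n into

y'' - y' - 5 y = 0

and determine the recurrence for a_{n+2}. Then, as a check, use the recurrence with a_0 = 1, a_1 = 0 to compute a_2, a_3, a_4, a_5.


Substitute y = sum_n a_n x^n.
y''(x) has coefficient (n+2)(n+1) a_{n+2} at x^n;
-y'(x) has coefficient -(n+1) a_{n+1} at x^n;
-5 y(x) has coefficient -5 a_n at x^n.
Matching x^n: (n+2)(n+1) a_{n+2} - (n+1) a_{n+1} - 5 a_n = 0.
Thus a_{n+2} = [(n+1) a_{n+1} + 5 a_n] / ((n+1)(n+2)).

Check with a_0 = 1, a_1 = 0 (apply the recurrence for n = 0, 1, 2, 3): a_0 = 1, a_1 = 0, a_2 = 5/2, a_3 = 5/6, a_4 = 5/4, a_5 = 11/24.

a_(n+2) = [(n+1) a_(n+1) + 5 a_n] / ((n+1)(n+2)); check: a_0 = 1, a_1 = 0, a_2 = 5/2, a_3 = 5/6, a_4 = 5/4, a_5 = 11/24


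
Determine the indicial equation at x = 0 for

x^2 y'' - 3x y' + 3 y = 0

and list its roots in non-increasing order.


Divide by x^2 to reach normal form y'' + P_1(x) y' + P_2(x) y = 0 with P_1(x) = -3/x and P_2(x) = 3/x^2.
x = 0 is a singular point because the y'-coefficient -3/x has a pole at x = 0 and the y-coefficient 3/x^2 has a pole at x = 0.
It is a regular singular point because x P_1(x) = p(x) = -3 and x^2 P_2(x) = q(x) = 3 are polynomials, hence analytic at x = 0.
p(0) = -3,  q(0) = 3.
Indicial equation: r(r-1) + p(0) r + q(0) = 0, i.e. r^2 + (p(0) - 1) r + q(0) = 0, i.e. r^2 - 4 r + 3 = 0.
Discriminant: (-4)^2 - 4(3) = 4, so r = (4 ± 2)/2.
Solving: r_1 = 3, r_2 = 1.

indicial: r^2 - 4 r + 3 = 0; roots r_1 = 3, r_2 = 1


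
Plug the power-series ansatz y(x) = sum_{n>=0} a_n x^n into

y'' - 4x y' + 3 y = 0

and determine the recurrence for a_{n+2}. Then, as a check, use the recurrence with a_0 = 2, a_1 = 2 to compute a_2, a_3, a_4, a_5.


Substitute y = sum_n a_n x^n.
y''(x) has coefficient (n+2)(n+1) a_{n+2} at x^n;
-4 x y'(x) has coefficient -4 n a_n at x^n (shift);
3 y(x) has coefficient 3 a_n at x^n.
Matching x^n: (n+2)(n+1) a_{n+2} + (-4n + 3) a_n = 0.
Thus a_{n+2} = (4n - 3) / ((n+1)(n+2)) * a_n.

Check with a_0 = 2, a_1 = 2 (apply the recurrence for n = 0, 1, 2, 3): a_0 = 2, a_1 = 2, a_2 = -3, a_3 = 1/3, a_4 = -5/4, a_5 = 3/20.

a_(n+2) = (4n - 3) / ((n+1)(n+2)) * a_n; check: a_0 = 2, a_1 = 2, a_2 = -3, a_3 = 1/3, a_4 = -5/4, a_5 = 3/20


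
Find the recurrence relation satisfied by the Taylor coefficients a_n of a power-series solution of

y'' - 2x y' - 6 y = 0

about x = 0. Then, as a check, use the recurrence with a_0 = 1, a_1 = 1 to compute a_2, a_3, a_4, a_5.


Substitute y = sum_n a_n x^n.
y''(x) has coefficient (n+2)(n+1) a_{n+2} at x^n;
-2 x y'(x) has coefficient -2 n a_n at x^n (shift);
-6 y(x) has coefficient -6 a_n at x^n.
Matching x^n: (n+2)(n+1) a_{n+2} + (-2n - 6) a_n = 0.
Thus a_{n+2} = (2n + 6) / ((n+1)(n+2)) * a_n.

Check with a_0 = 1, a_1 = 1 (apply the recurrence for n = 0, 1, 2, 3): a_0 = 1, a_1 = 1, a_2 = 3, a_3 = 4/3, a_4 = 5/2, a_5 = 4/5.

a_(n+2) = (2n + 6) / ((n+1)(n+2)) * a_n; check: a_0 = 1, a_1 = 1, a_2 = 3, a_3 = 4/3, a_4 = 5/2, a_5 = 4/5


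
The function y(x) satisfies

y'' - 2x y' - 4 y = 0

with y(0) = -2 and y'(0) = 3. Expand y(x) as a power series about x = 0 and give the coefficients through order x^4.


Ansatz: y(x) = sum_{n>=0} a_n x^n, so y'(x) = sum_{n>=1} n a_n x^(n-1) and y''(x) = sum_{n>=2} n(n-1) a_n x^(n-2).
Substitute into P(x) y'' + Q(x) y' + R(x) y = 0 with P(x) = 1, Q(x) = -2x, R(x) = -4, and match powers of x.
Initial conditions: a_0 = -2, a_1 = 3.
Setting the coefficient of each power of x to zero and solving order by order (substituting the coefficients already found):
  x^0: 2 a_2 - 4 a_0 = 0  ->  2 a_2 = 4 a_0 = -8  ->  a_2 = -4
  x^1: 6 a_3 - 6 a_1 = 0  ->  6 a_3 = 6 a_1 = 18  ->  a_3 = 3
  x^2: 12 a_4 - 8 a_2 = 0  ->  12 a_4 = 8 a_2 = -32  ->  a_4 = -8/3
Truncated series: y(x) = -2 + 3 x - 4 x^2 + 3 x^3 - (8/3) x^4 + O(x^5).

a_0 = -2; a_1 = 3; a_2 = -4; a_3 = 3; a_4 = -8/3


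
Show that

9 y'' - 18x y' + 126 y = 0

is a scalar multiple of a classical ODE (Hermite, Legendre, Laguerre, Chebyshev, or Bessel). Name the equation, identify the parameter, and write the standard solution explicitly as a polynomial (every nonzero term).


All three coefficients share the factor 9; dividing through by 9 gives  y'' - 2x y' + 14 y = 0.
This matches the Hermite equation y'' - 2x y' + 2n y = 0 with 2n = 14, so n = 7; the polynomial solution is H_7(x).
With y = sum_k a_k x^k, matching x^k gives (k+2)(k+1) a_{k+2} = 2(k - n) a_k = 2(k - 7) a_k. The right side vanishes at k = 7, so the series with the parity of 7 terminates at degree 7.
Standard normalization: leading coefficient of H_n is 2^n, so a_7 = 2^7 = 128. Work downward with a_k = (k+1)(k+2) a_{k+2} / (2(k - n)):
  a_5 = (6)(7)(128) / (2(5 - 7)) = 5376/(-4) = -1344
  a_3 = (4)(5)(-1344) / (2(3 - 7)) = -26880/(-8) = 3360
  a_1 = (2)(3)(3360) / (2(1 - 7)) = 20160/(-12) = -1680
Hence H_7(x) = 128 x^7 - 1344 x^5 + 3360 x^3 - 1680 x.

H_7(x); series = 128 x^7 - 1344 x^5 + 3360 x^3 - 1680 x
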